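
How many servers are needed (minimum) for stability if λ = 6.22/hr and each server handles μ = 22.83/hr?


Stability requires cμ > λ ⇔ c > λ/μ.
λ/μ = 6.22/22.83 = 0.2724
Minimum integer c = ⌊0.2724⌋ + 1 = 1
Check: 1·22.83 = 22.83 > 6.22, while 0·22.83 = 0.00 ≤ 6.22

Final: 1 servers


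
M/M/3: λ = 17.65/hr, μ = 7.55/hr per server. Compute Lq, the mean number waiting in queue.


a = λ/μ = 2.3377; ρ = a/3 = 0.7792
P₀ = 0.063629
Lq = P₀·a^c·ρ / (c!·(1−ρ)²) = 0.063629·12.77595·0.7792/(6·0.04873)
= 2.16655

Final: 2.16655


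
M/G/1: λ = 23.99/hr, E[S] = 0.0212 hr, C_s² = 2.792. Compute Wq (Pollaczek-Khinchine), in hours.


ρ = λ·E[S] = 23.99·0.0212 = 0.5086
E[S²] = E[S]²(1+C_s²) = 0.0212²·(1+2.792) = 0.001704
Wq = λ·E[S²]/(2(1−ρ)) = 23.99·0.001704/(2·0.4914) = 0.04160 hr

Final: 0.04160 hr


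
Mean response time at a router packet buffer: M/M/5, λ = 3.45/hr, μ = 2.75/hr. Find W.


a = 1.2545; ρ = 0.2509; P₀ = 0.285034
Lq = P₀·a^c·ρ/(c!(1−ρ)²) = 0.003301
Wq = Lq/λ = 0.003301/3.45 = 0.0009567 hr
W = Wq + 1/μ = 0.0009567 + 0.36364 = 0.36459 hr

Final: 0.36459 hr


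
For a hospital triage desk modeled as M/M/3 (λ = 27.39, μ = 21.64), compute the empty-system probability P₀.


a = λ/μ = 27.39/21.64 = 1.2657; ρ = a/c = 0.4219
Σ_{k=0}^{2} a^k/k! (terms k=0..2) = 1.00000 + 1.26571 + 0.80101 = 3.06672
Tail: a^3/(3!(1−ρ)) = 2.02770/(6·0.5781) = 0.58459
P₀ = 1/(3.06672 + 0.58459) = 1/3.65132 = 0.273874

Final: 0.273874


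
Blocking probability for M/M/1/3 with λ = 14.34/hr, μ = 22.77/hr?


ρ = λ/μ = 14.34/22.77 = 0.6298
P_K = (1−ρ)ρ^K/(1−ρ^(K+1)) = (0.3702·0.249780)/(1 − 0.157306)
= 0.092475/0.842694 = 0.109737

Final: 0.109737


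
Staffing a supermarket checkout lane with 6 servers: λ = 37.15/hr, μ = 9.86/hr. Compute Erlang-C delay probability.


a = λ/μ = 3.7677; ρ = a/6 = 0.6280
P₀ = 0.021652 (from M/M/c formula)
C(c,a) = [a^c/(c!(1−ρ))]·P₀ = [2860.82583/(720·0.3720)]·0.021652
= 10.67990·0.021652 = 0.231245

Final: 0.231245


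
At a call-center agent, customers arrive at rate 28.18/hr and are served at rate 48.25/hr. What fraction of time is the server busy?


ρ = λ/μ = 28.18/48.25 = 0.5840

Final: 0.5840


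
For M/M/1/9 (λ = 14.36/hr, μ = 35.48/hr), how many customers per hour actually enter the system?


ρ = 0.4047; P_K = (1−ρ)ρ^9/(1−ρ^10) = 0.0001735
λ_eff = λ(1 − P_K) = 14.36·(1 − 0.0001735) = 14.36·0.999827 = 14.3575 /hr

Final: 14.3575 /hr


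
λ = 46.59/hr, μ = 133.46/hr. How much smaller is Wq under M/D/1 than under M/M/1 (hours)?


ρ = 46.59/133.46 = 0.3491
Wq(M/M/1) = ρ/(μ−λ) = 0.3491/86.87 = 0.004019 hr
Wq(M/D/1) = ρ/(2(μ−λ)) = 0.002009 hr
Savings = 0.004019 − 0.002009 = 0.002009 hr

Final: 0.002009 hr


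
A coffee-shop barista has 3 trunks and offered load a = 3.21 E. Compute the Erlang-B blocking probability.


B(c,a) = (a^c/c!) / Σ_{k=0}^{c} a^k/k!
a^3/3! = 5.512694
Σ terms (k=0..3): 1.00000 + 3.21000 + 5.15205 + 5.51269 = 14.874744
B = 5.512694/14.874744 = 0.370608

Final: 0.370608


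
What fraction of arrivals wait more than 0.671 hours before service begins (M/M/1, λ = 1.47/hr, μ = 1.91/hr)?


ρ = 1.47/1.91 = 0.7696
P(Wq > t) = ρ·e^{−(μ−λ)t} = 0.7696·e^{−0.2952}
= 0.7696·0.744353 = 0.572879

Final: 0.572879


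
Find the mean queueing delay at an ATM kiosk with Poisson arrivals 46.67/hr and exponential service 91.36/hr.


ρ = 46.67/91.36 = 0.5108
Wq = ρ/(μ−λ) = 0.5108/(91.36 − 46.67) = 0.5108/44.69 = 0.01143 hr

Final: 0.01143 hr


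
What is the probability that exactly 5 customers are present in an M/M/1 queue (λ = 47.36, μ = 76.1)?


ρ = 47.36/76.1 = 0.6223
P_n = (1−ρ)·ρ^n = (1 − 0.6223)·0.6223^5 = 0.3777·0.093354 = 0.035256

Final: 0.035256


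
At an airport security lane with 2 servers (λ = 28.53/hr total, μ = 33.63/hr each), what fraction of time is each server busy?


ρ = λ/(cμ) = 28.53/(2·33.63) = 28.53/67.26 = 0.4242

Final: 0.4242


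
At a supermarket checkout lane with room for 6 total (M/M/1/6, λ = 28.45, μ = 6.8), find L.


ρ = 28.45/6.8 = 4.1838
L = ρ[1 − (K+1)ρ^K + Kρ^(K+1)] / [(1−ρ)(1−ρ^(K+1))]
Numerator: 4.1838·(1 − 7·5363.399512 + 6·22439.517076) = 406225.441480
Denominator: (-3.1838)·(-22438.517076) = 71440.278632
L = 406225.441480/71440.278632 = 5.6862

Final: 5.6862


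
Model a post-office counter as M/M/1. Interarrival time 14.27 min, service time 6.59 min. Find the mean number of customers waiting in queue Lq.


λ = 60/14.27 = 4.2046 /hr
μ = 60/6.59 = 9.1047 /hr
ρ = λ/μ = 4.2046/9.1047 = 0.4618
Lq = ρ²/(1−ρ) = 0.2133/0.5382 = 0.3963

Final: 0.3963


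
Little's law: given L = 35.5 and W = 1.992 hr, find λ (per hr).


λ = L/W = 35.5/1.992 = 17.8213 /hr

Final: 17.8213 /hr


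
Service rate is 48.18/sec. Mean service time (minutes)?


Mean service time = 1/μ = 1/48.18 second = 0.02076 second
In minutes: 0.02076 × 0.0166667 = 0.0003459 min

Final: 0.0003459 min


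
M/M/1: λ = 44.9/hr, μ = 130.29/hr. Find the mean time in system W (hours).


W = 1/(μ−λ) = 1/(130.29 − 44.9) = 1/85.39 = 0.01171 hr

Final: 0.01171 hr


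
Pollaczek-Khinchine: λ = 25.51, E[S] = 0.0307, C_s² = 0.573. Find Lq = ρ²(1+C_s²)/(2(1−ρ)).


ρ = λ·E[S] = 25.51·0.0307 = 0.7832
Lq = ρ²(1+C_s²)/(2(1−ρ)) = 0.6133·(1+0.573)/(2·0.2168)
= 0.6133·1.5730/0.4337 = 2.22460

Final: 2.22460


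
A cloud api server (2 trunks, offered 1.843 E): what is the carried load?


B(2,1.843) = 0.373971 (Erlang-B)
Carried load = a(1 − B) = 1.843·(1 − 0.373971) = 1.843·0.626029 = 1.1538 E

Final: 1.1538 Erlangs


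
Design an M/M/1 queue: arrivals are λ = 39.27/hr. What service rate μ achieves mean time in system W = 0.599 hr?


W = 1/(μ−λ) ⇒ μ − λ = 1/W = 1/0.599 = 1.6694
μ = λ + 1/W = 39.27 + 1.6694 = 40.9394 per hr

Final: 40.9394 /hr


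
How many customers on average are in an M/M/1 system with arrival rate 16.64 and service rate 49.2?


ρ = λ/μ = 16.64/49.2 = 0.3382
L = ρ/(1−ρ) = 0.3382/(1 − 0.3382) = 0.3382/0.6618 = 0.5111

Final: 0.5111


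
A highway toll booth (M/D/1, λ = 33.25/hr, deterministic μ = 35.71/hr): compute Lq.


ρ = 33.25/35.71 = 0.9311
M/D/1: Lq = ρ²/(2(1−ρ)) = 0.8670/(2·0.06889) = 6.29257

Final: 6.29257


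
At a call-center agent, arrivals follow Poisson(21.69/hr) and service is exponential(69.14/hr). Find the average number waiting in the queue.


ρ = 21.69/69.14 = 0.3137
Lq = ρ²/(1−ρ) = 0.09841/0.6863 = 0.1434

Final: 0.1434


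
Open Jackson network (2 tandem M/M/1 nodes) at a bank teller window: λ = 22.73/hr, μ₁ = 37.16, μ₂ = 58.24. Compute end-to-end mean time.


Each node sees arrival rate λ = 22.73/hr (tandem ⇒ throughput preserved).
W₁ = 1/(μ₁−λ) = 1/(37.16−22.73) = 0.06930 hr
W₂ = 1/(μ₂−λ) = 1/(58.24−22.73) = 0.02816 hr
W_total = W₁ + W₂ = 0.06930 + 0.02816 = 0.09746 hr

Final: 0.09746 hr


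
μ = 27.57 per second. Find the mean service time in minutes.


Mean service time = 1/μ = 1/27.57 second = 0.03627 second
In minutes: 0.03627 × 0.0166667 = 0.0006045 min

Final: 0.0006045 min


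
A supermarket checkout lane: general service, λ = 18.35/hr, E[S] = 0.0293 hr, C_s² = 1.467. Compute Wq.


ρ = λ·E[S] = 18.35·0.0293 = 0.5377
E[S²] = E[S]²(1+C_s²) = 0.0293²·(1+1.467) = 0.002118
Wq = λ·E[S²]/(2(1−ρ)) = 18.35·0.002118/(2·0.4623) = 0.04203 hr

Final: 0.04203 hr


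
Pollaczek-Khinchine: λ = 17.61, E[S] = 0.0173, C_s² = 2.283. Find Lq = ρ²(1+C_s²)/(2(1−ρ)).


ρ = λ·E[S] = 17.61·0.0173 = 0.3047
Lq = ρ²(1+C_s²)/(2(1−ρ)) = 0.09281·(1+2.283)/(2·0.6953)
= 0.09281·3.2830/1.3907 = 0.21910

Final: 0.21910


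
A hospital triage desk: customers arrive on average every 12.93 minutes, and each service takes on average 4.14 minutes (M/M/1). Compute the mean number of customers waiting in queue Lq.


λ = 60/12.93 = 4.6404 /hr
μ = 60/4.14 = 14.4928 /hr
ρ = λ/μ = 4.6404/14.4928 = 0.3202
Lq = ρ²/(1−ρ) = 0.1025/0.6798 = 0.1508

Final: 0.1508


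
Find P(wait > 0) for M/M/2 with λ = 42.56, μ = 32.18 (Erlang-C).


a = λ/μ = 1.3226; ρ = a/2 = 0.6613
P₀ = 0.203891 (from M/M/c formula)
C(c,a) = [a^c/(c!(1−ρ))]·P₀ = [1.74917/(2·0.3387)]·0.203891
= 2.58203·0.203891 = 0.526451

Final: 0.526451


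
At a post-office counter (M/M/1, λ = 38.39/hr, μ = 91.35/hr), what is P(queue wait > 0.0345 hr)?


ρ = 38.39/91.35 = 0.4203
P(Wq > t) = ρ·e^{−(μ−λ)t} = 0.4203·e^{−1.8271}
= 0.4203·0.160876 = 0.067609

Final: 0.067609


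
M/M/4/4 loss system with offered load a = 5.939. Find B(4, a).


B(c,a) = (a^c/c!) / Σ_{k=0}^{c} a^k/k!
a^4/4! = 51.837263
Σ terms (k=0..4): 1.00000 + 5.93900 + 17.63586 + 34.91313 + 51.83726 = 111.325248
B = 51.837263/111.325248 = 0.465638

Final: 0.465638


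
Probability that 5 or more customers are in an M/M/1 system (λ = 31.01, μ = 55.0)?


ρ = 31.01/55.0 = 0.5638
P(N ≥ n) = ρ^n = 0.5638^5 = 0.056976

Final: 0.056976


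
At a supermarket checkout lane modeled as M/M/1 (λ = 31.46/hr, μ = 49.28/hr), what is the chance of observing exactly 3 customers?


ρ = 31.46/49.28 = 0.6384
P_n = (1−ρ)·ρ^n = (1 − 0.6384)·0.6384^3 = 0.3616·0.260174 = 0.094081

Final: 0.094081


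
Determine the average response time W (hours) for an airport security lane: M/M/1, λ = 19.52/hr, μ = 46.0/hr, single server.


W = 1/(μ−λ) = 1/(46.0 − 19.52) = 1/26.48 = 0.03776 hr

Final: 0.03776 hr


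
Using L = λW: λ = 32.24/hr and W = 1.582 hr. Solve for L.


L = λW = 32.24·1.582 = 51.0037

Final: 51.0037


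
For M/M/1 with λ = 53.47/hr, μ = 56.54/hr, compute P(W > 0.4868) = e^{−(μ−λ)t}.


W ~ Exponential(μ−λ) for M/M/1.
μ − λ = 56.54 − 53.47 = 3.0700
P(W > t) = e^{−(μ−λ)t} = e^{−1.4945} = 0.224366

Final: 0.224366


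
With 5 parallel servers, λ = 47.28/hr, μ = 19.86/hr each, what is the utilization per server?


ρ = λ/(cμ) = 47.28/(5·19.86) = 47.28/99.30 = 0.4761

Final: 0.4761


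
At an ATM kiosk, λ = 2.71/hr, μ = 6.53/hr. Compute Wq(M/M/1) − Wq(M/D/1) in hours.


ρ = 2.71/6.53 = 0.4150
Wq(M/M/1) = ρ/(μ−λ) = 0.4150/3.82 = 0.10864 hr
Wq(M/D/1) = ρ/(2(μ−λ)) = 0.05432 hr
Savings = 0.10864 − 0.05432 = 0.05432 hr

Final: 0.05432 hr


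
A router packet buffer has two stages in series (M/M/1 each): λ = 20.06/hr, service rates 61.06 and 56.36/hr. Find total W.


Each node sees arrival rate λ = 20.06/hr (tandem ⇒ throughput preserved).
W₁ = 1/(μ₁−λ) = 1/(61.06−20.06) = 0.02439 hr
W₂ = 1/(μ₂−λ) = 1/(56.36−20.06) = 0.02755 hr
W_total = W₁ + W₂ = 0.02439 + 0.02755 = 0.05194 hr

Final: 0.05194 hr


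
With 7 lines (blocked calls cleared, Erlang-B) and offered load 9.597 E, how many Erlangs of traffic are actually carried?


B(7,9.597) = 0.390611 (Erlang-B)
Carried load = a(1 − B) = 9.597·(1 − 0.390611) = 9.597·0.609389 = 5.8483 E

Final: 5.8483 Erlangs


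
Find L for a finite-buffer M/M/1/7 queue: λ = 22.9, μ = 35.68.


ρ = 22.9/35.68 = 0.6418
L = ρ[1 − (K+1)ρ^K + Kρ^(K+1)] / [(1−ρ)(1−ρ^(K+1))]
Numerator: 0.6418·(1 − 8·0.044862 + 7·0.028793) = 0.540831
Denominator: (0.3582)·(0.971207) = 0.347871
L = 0.540831/0.347871 = 1.5547

Final: 1.5547


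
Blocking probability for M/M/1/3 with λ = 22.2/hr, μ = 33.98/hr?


ρ = λ/μ = 22.2/33.98 = 0.6533
P_K = (1−ρ)ρ^K/(1−ρ^(K+1)) = (0.3467·0.278862)/(1 − 0.182187)
= 0.096674/0.817813 = 0.118211

Final: 0.118211


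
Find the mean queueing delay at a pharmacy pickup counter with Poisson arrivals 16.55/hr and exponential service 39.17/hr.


ρ = 16.55/39.17 = 0.4225
Wq = ρ/(μ−λ) = 0.4225/(39.17 − 16.55) = 0.4225/22.62 = 0.01868 hr

Final: 0.01868 hr


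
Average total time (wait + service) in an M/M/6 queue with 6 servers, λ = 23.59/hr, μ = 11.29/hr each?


a = 2.0895; ρ = 0.3482; P₀ = 0.123515
Lq = P₀·a^c·ρ/(c!(1−ρ)²) = 0.01170
Wq = Lq/λ = 0.01170/23.59 = 0.0004961 hr
W = Wq + 1/μ = 0.0004961 + 0.08857 = 0.08907 hr

Final: 0.08907 hr


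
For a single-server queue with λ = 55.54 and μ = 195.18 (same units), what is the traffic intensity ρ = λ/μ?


ρ = λ/μ = 55.54/195.18 = 0.2846

Final: 0.2846


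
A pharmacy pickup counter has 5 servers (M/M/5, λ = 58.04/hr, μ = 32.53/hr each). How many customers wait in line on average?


a = λ/μ = 1.7842; ρ = a/5 = 0.3568
P₀ = 0.167251
Lq = P₀·a^c·ρ / (c!·(1−ρ)²) = 0.167251·18.08076·0.3568/(120·0.41365)
= 0.02174

Final: 0.02174


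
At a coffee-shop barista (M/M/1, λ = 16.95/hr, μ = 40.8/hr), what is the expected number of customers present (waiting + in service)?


ρ = λ/μ = 16.95/40.8 = 0.4154
L = ρ/(1−ρ) = 0.4154/(1 − 0.4154) = 0.4154/0.5846 = 0.7107

Final: 0.7107


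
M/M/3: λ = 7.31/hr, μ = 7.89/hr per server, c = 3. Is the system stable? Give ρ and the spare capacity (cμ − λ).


Total capacity cμ = 3·7.89 = 23.67/hr
ρ = λ/(cμ) = 7.31/23.67 = 0.3088
Stable ⇔ ρ < 1: YES
Spare capacity = cμ − λ = 23.67 − 7.31 = 16.36/hr

Final: ρ = 0.3088; stable; margin = 16.36/hr


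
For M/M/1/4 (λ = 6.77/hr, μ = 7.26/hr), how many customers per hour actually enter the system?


ρ = 0.9325; P_K = (1−ρ)ρ^4/(1−ρ^5) = 0.173068
λ_eff = λ(1 − P_K) = 6.77·(1 − 0.173068) = 6.77·0.826932 = 5.5983 /hr

Final: 5.5983 /hr


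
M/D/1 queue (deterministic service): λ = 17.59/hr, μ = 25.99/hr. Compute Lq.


ρ = 17.59/25.99 = 0.6768
M/D/1: Lq = ρ²/(2(1−ρ)) = 0.4581/(2·0.3232) = 0.70862

Final: 0.70862


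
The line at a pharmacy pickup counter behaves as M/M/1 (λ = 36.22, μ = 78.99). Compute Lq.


ρ = 36.22/78.99 = 0.4585
Lq = ρ²/(1−ρ) = 0.2103/0.5415 = 0.3883

Final: 0.3883


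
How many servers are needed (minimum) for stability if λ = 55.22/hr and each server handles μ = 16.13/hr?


Stability requires cμ > λ ⇔ c > λ/μ.
λ/μ = 55.22/16.13 = 3.4234
Minimum integer c = ⌊3.4234⌋ + 1 = 4
Check: 4·16.13 = 64.52 > 55.22, while 3·16.13 = 48.39 ≤ 55.22

Final: 4 servers


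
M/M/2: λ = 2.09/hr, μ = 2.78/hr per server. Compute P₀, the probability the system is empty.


a = λ/μ = 2.09/2.78 = 0.7518; ρ = a/c = 0.3759
Σ_{k=0}^{1} a^k/k! (terms k=0..1) = 1.00000 + 0.75180 = 1.75180
Tail: a^2/(2!(1−ρ)) = 0.56520/(2·0.6241) = 0.45281
P₀ = 1/(1.75180 + 0.45281) = 1/2.20461 = 0.453595

Final: 0.453595


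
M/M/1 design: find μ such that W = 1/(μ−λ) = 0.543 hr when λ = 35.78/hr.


W = 1/(μ−λ) ⇒ μ − λ = 1/W = 1/0.543 = 1.8416
μ = λ + 1/W = 35.78 + 1.8416 = 37.6216 per hr

Final: 37.6216 /hr


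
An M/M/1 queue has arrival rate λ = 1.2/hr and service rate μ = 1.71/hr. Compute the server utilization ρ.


ρ = λ/μ = 1.2/1.71 = 0.7018

Final: 0.7018


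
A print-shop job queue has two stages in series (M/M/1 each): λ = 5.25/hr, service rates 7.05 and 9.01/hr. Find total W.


Each node sees arrival rate λ = 5.25/hr (tandem ⇒ throughput preserved).
W₁ = 1/(μ₁−λ) = 1/(7.05−5.25) = 0.55556 hr
W₂ = 1/(μ₂−λ) = 1/(9.01−5.25) = 0.26596 hr
W_total = W₁ + W₂ = 0.55556 + 0.26596 = 0.82151 hr

Final: 0.82151 hr


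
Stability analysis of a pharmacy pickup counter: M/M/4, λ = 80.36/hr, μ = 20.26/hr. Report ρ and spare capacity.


Total capacity cμ = 4·20.26 = 81.04/hr
ρ = λ/(cμ) = 80.36/81.04 = 0.9916
Stable ⇔ ρ < 1: YES
Spare capacity = cμ − λ = 81.04 − 80.36 = 0.68/hr

Final: ρ = 0.9916; stable; margin = 0.68/hr


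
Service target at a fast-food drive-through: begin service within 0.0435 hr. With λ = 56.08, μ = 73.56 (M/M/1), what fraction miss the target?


ρ = 56.08/73.56 = 0.7624
P(Wq > t) = ρ·e^{−(μ−λ)t} = 0.7624·e^{−0.7604}
= 0.7624·0.467489 = 0.356400

Final: 0.356400


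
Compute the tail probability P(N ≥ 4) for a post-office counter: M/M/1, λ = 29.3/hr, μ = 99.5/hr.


ρ = 29.3/99.5 = 0.2945
P(N ≥ n) = ρ^n = 0.2945^4 = 0.007519

Final: 0.007519


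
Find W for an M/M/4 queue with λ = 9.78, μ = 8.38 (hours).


a = 1.1671; ρ = 0.2918; P₀ = 0.310351
Lq = P₀·a^c·ρ/(c!(1−ρ)²) = 0.01395
Wq = Lq/λ = 0.01395/9.78 = 0.001427 hr
W = Wq + 1/μ = 0.001427 + 0.11933 = 0.12076 hr

Final: 0.12076 hr


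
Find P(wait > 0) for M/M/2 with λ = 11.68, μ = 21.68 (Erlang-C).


a = λ/μ = 0.5387; ρ = a/2 = 0.2694
P₀ = 0.575581 (from M/M/c formula)
C(c,a) = [a^c/(c!(1−ρ))]·P₀ = [0.29025/(2·0.7306)]·0.575581
= 0.19863·0.575581 = 0.114327

Final: 0.114327


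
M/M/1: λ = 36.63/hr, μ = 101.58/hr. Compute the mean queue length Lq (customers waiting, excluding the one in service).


ρ = 36.63/101.58 = 0.3606
Lq = ρ²/(1−ρ) = 0.1300/0.6394 = 0.2034

Final: 0.2034


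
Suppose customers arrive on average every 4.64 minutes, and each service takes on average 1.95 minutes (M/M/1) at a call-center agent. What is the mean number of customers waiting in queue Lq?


λ = 60/4.64 = 12.9310 /hr
μ = 60/1.95 = 30.7692 /hr
ρ = λ/μ = 12.9310/30.7692 = 0.4203
Lq = ρ²/(1−ρ) = 0.1766/0.5797 = 0.3046

Final: 0.3046


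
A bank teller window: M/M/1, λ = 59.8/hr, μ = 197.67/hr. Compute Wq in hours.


ρ = 59.8/197.67 = 0.3025
Wq = ρ/(μ−λ) = 0.3025/(197.67 − 59.8) = 0.3025/137.87 = 0.002194 hr

Final: 0.002194 hr


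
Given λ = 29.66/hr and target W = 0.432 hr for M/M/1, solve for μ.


W = 1/(μ−λ) ⇒ μ − λ = 1/W = 1/0.432 = 2.3148
μ = λ + 1/W = 29.66 + 2.3148 = 31.9748 per hr

Final: 31.9748 /hr


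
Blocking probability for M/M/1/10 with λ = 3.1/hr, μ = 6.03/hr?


ρ = λ/μ = 3.1/6.03 = 0.5141
P_K = (1−ρ)ρ^K/(1−ρ^(K+1)) = (0.4859·0.001290)/(1 − 0.0006630)
= 0.0006266/0.999337 = 0.0006270

Final: 0.0006270


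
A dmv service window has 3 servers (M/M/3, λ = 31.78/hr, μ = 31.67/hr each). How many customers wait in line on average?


a = λ/μ = 1.0035; ρ = a/3 = 0.3345
P₀ = 0.362318
Lq = P₀·a^c·ρ / (c!·(1−ρ)²) = 0.362318·1.01046·0.3345/(6·0.44290)
= 0.04608

Final: 0.04608


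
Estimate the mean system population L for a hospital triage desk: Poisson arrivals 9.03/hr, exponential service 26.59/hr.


ρ = λ/μ = 9.03/26.59 = 0.3396
L = ρ/(1−ρ) = 0.3396/(1 − 0.3396) = 0.3396/0.6604 = 0.5142

Final: 0.5142


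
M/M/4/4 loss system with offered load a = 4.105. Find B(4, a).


B(c,a) = (a^c/c!) / Σ_{k=0}^{c} a^k/k!
a^4/4! = 11.831543
Σ terms (k=0..4): 1.00000 + 4.10500 + 8.42551 + 11.52891 + 11.83154 = 36.890966
B = 11.831543/36.890966 = 0.320717

Final: 0.320717


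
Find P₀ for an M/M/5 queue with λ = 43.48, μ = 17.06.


a = λ/μ = 43.48/17.06 = 2.5487; ρ = a/c = 0.5097
Σ_{k=0}^{4} a^k/k! (terms k=0..4) = 1.00000 + 2.54865 + 3.24781 + 2.75918 + 1.75805 = 11.31369
Tail: a^5/(5!(1−ρ)) = 107.53567/(120·0.4903) = 1.82783
P₀ = 1/(11.31369 + 1.82783) = 1/13.14153 = 0.076095

Final: 0.076095


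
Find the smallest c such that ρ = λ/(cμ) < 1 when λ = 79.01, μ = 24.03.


Stability requires cμ > λ ⇔ c > λ/μ.
λ/μ = 79.01/24.03 = 3.2880
Minimum integer c = ⌊3.2880⌋ + 1 = 4
Check: 4·24.03 = 96.12 > 79.01, while 3·24.03 = 72.09 ≤ 79.01

Final: 4 servers


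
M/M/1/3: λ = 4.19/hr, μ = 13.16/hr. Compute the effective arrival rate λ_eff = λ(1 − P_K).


ρ = 0.3184; P_K = (1−ρ)ρ^3/(1−ρ^4) = 0.022228
λ_eff = λ(1 − P_K) = 4.19·(1 − 0.022228) = 4.19·0.977772 = 4.0969 /hr

Final: 4.0969 /hr


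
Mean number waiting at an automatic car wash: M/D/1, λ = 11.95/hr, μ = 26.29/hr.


ρ = 11.95/26.29 = 0.4545
M/D/1: Lq = ρ²/(2(1−ρ)) = 0.2066/(2·0.5455) = 0.18939

Final: 0.18939


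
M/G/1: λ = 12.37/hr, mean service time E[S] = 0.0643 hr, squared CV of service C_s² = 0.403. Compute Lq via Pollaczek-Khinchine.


ρ = λ·E[S] = 12.37·0.0643 = 0.7954
Lq = ρ²(1+C_s²)/(2(1−ρ)) = 0.6326·(1+0.403)/(2·0.2046)
= 0.6326·1.4030/0.4092 = 2.16902

Final: 2.16902


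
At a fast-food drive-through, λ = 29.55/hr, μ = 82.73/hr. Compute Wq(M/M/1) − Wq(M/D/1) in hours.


ρ = 29.55/82.73 = 0.3572
Wq(M/M/1) = ρ/(μ−λ) = 0.3572/53.18 = 0.006717 hr
Wq(M/D/1) = ρ/(2(μ−λ)) = 0.003358 hr
Savings = 0.006717 − 0.003358 = 0.003358 hr

Final: 0.003358 hr


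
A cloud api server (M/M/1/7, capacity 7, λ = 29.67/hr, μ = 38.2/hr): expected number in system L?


ρ = 29.67/38.2 = 0.7767
L = ρ[1 − (K+1)ρ^K + Kρ^(K+1)] / [(1−ρ)(1−ρ^(K+1))]
Numerator: 0.7767·(1 − 8·0.170522 + 7·0.132444) = 0.437235
Denominator: (0.2233)·(0.867556) = 0.193724
L = 0.437235/0.193724 = 2.2570

Final: 2.2570


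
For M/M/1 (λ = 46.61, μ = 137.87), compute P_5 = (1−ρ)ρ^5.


ρ = 46.61/137.87 = 0.3381
P_n = (1−ρ)·ρ^n = (1 − 0.3381)·0.3381^5 = 0.6619·0.004416 = 0.002923

Final: 0.002923


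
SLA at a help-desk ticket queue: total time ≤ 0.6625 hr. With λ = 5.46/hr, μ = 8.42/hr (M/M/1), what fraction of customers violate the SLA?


W ~ Exponential(μ−λ) for M/M/1.
μ − λ = 8.42 − 5.46 = 2.9600
P(W > t) = e^{−(μ−λ)t} = e^{−1.9610} = 0.140718

Final: 0.140718


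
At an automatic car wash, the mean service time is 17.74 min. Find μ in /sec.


μ = 1/(service time) in consistent units.
1 second = 0.0166667 min, so μ = 0.0166667/17.74 = 0.0009395 per second

Final: 0.0009395 /sec


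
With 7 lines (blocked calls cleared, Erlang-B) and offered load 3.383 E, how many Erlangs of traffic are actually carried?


B(7,3.383) = 0.034942 (Erlang-B)
Carried load = a(1 − B) = 3.383·(1 − 0.034942) = 3.383·0.965058 = 3.2648 E

Final: 3.2648 Erlangs


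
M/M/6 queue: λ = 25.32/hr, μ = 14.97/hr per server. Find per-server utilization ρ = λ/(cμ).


ρ = λ/(cμ) = 25.32/(6·14.97) = 25.32/89.82 = 0.2819

Final: 0.2819


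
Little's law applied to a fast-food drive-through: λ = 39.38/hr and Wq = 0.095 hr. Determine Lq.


Lq = λWq = 39.38·0.095 = 3.7411

Final: 3.7411


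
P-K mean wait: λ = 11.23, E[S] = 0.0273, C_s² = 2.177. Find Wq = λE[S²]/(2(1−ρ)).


ρ = λ·E[S] = 11.23·0.0273 = 0.3066
E[S²] = E[S]²(1+C_s²) = 0.0273²·(1+2.177) = 0.002368
Wq = λ·E[S²]/(2(1−ρ)) = 11.23·0.002368/(2·0.6934) = 0.01917 hr

Final: 0.01917 hr


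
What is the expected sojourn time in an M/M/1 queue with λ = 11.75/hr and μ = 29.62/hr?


W = 1/(μ−λ) = 1/(29.62 − 11.75) = 1/17.87 = 0.05596 hr

Final: 0.05596 hr


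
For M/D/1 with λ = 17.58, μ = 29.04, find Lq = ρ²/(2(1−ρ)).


ρ = 17.58/29.04 = 0.6054
M/D/1: Lq = ρ²/(2(1−ρ)) = 0.3665/(2·0.3946) = 0.46433

Final: 0.46433


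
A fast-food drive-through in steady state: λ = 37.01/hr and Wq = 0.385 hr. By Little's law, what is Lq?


Lq = λWq = 37.01·0.385 = 14.2488

Final: 14.2488


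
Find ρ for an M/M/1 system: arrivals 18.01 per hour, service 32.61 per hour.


ρ = λ/μ = 18.01/32.61 = 0.5523

Final: 0.5523


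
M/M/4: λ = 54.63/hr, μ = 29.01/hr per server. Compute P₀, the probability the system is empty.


a = λ/μ = 54.63/29.01 = 1.8831; ρ = a/c = 0.4708
Σ_{k=0}^{3} a^k/k! (terms k=0..3) = 1.00000 + 1.88314 + 1.77312 + 1.11301 = 5.76927
Tail: a^4/(4!(1−ρ)) = 12.57575/(24·0.5292) = 0.99013
P₀ = 1/(5.76927 + 0.99013) = 1/6.75940 = 0.147942

Final: 0.147942


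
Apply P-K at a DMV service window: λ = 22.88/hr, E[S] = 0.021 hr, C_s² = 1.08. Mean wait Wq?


ρ = λ·E[S] = 22.88·0.021 = 0.4805
E[S²] = E[S]²(1+C_s²) = 0.021²·(1+1.08) = 0.0009173
Wq = λ·E[S²]/(2(1−ρ)) = 22.88·0.0009173/(2·0.5195) = 0.02020 hr

Final: 0.02020 hr


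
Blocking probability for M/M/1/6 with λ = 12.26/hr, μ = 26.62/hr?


ρ = λ/μ = 12.26/26.62 = 0.4606
P_K = (1−ρ)ρ^K/(1−ρ^(K+1)) = (0.5394·0.009543)/(1 − 0.004395)
= 0.005148/0.995605 = 0.005171

Final: 0.005171


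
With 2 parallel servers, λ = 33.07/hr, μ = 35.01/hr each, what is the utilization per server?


ρ = λ/(cμ) = 33.07/(2·35.01) = 33.07/70.02 = 0.4723

Final: 0.4723


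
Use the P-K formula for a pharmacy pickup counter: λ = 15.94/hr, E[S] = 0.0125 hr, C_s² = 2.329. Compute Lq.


ρ = λ·E[S] = 15.94·0.0125 = 0.1993
Lq = ρ²(1+C_s²)/(2(1−ρ)) = 0.03970·(1+2.329)/(2·0.8007)
= 0.03970·3.3290/1.6015 = 0.08252

Final: 0.08252


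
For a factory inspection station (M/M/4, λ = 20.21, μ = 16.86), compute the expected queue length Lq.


a = λ/μ = 1.1987; ρ = a/4 = 0.2997
P₀ = 0.300569
Lq = P₀·a^c·ρ / (c!·(1−ρ)²) = 0.300569·2.06460·0.2997/(24·0.49046)
= 0.01580

Final: 0.01580


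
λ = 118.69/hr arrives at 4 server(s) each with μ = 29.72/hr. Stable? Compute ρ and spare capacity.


Total capacity cμ = 4·29.72 = 118.88/hr
ρ = λ/(cμ) = 118.69/118.88 = 0.9984
Stable ⇔ ρ < 1: YES
Spare capacity = cμ − λ = 118.88 − 118.69 = 0.19/hr

Final: ρ = 0.9984; stable; margin = 0.19/hr


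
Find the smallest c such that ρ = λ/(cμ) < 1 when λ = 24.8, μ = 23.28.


Stability requires cμ > λ ⇔ c > λ/μ.
λ/μ = 24.8/23.28 = 1.0653
Minimum integer c = ⌊1.0653⌋ + 1 = 2
Check: 2·23.28 = 46.56 > 24.8, while 1·23.28 = 23.28 ≤ 24.8

Final: 2 servers


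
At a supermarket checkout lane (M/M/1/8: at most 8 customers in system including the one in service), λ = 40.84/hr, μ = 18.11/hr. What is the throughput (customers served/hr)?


ρ = 2.2551; P_K = (1−ρ)ρ^8/(1−ρ^9) = 0.556931
λ_eff = λ(1 − P_K) = 40.84·(1 − 0.556931) = 40.84·0.443069 = 18.0949 /hr

Final: 18.0949 /hr


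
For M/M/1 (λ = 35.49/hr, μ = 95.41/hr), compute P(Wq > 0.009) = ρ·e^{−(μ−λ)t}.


ρ = 35.49/95.41 = 0.3720
P(Wq > t) = ρ·e^{−(μ−λ)t} = 0.3720·e^{−0.5393}
= 0.3720·0.583168 = 0.216923

Final: 0.216923


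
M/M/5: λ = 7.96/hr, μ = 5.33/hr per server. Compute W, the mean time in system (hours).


a = 1.4934; ρ = 0.2987; P₀ = 0.224251
Lq = P₀·a^c·ρ/(c!(1−ρ)²) = 0.008431
Wq = Lq/λ = 0.008431/7.96 = 0.001059 hr
W = Wq + 1/μ = 0.001059 + 0.18762 = 0.18868 hr

Final: 0.18868 hr


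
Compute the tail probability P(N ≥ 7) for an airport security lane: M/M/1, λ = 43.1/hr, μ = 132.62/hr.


ρ = 43.1/132.62 = 0.3250
P(N ≥ n) = ρ^n = 0.3250^7 = 0.0003829

Final: 0.0003829


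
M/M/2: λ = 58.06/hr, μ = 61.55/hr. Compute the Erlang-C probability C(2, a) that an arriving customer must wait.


a = λ/μ = 0.9433; ρ = a/2 = 0.4716
P₀ = 0.359020 (from M/M/c formula)
C(c,a) = [a^c/(c!(1−ρ))]·P₀ = [0.88981/(2·0.5284)]·0.359020
= 0.84206·0.359020 = 0.302318

Final: 0.302318


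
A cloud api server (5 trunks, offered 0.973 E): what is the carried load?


B(5,0.973) = 0.002748 (Erlang-B)
Carried load = a(1 − B) = 0.973·(1 − 0.002748) = 0.973·0.997252 = 0.9703 E

Final: 0.9703 Erlangs


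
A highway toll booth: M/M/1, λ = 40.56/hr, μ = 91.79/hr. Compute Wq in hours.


ρ = 40.56/91.79 = 0.4419
Wq = ρ/(μ−λ) = 0.4419/(91.79 − 40.56) = 0.4419/51.23 = 0.008625 hr

Final: 0.008625 hr


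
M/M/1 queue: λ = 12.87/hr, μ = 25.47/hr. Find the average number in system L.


ρ = λ/μ = 12.87/25.47 = 0.5053
L = ρ/(1−ρ) = 0.5053/(1 − 0.5053) = 0.5053/0.4947 = 1.0214

Final: 1.0214


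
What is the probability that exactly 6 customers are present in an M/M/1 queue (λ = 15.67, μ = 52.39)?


ρ = 15.67/52.39 = 0.2991
P_n = (1−ρ)·ρ^n = (1 − 0.2991)·0.2991^6 = 0.7009·0.0007160 = 0.0005019

Final: 0.0005019


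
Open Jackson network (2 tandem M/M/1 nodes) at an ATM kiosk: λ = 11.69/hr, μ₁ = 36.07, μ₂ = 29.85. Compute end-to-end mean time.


Each node sees arrival rate λ = 11.69/hr (tandem ⇒ throughput preserved).
W₁ = 1/(μ₁−λ) = 1/(36.07−11.69) = 0.04102 hr
W₂ = 1/(μ₂−λ) = 1/(29.85−11.69) = 0.05507 hr
W_total = W₁ + W₂ = 0.04102 + 0.05507 = 0.09608 hr

Final: 0.09608 hr


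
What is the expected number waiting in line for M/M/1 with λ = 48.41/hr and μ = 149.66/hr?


ρ = 48.41/149.66 = 0.3235
Lq = ρ²/(1−ρ) = 0.1046/0.6765 = 0.1547

Final: 0.1547


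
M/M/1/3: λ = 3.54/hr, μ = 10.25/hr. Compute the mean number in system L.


ρ = 3.54/10.25 = 0.3454
L = ρ[1 − (K+1)ρ^K + Kρ^(K+1)] / [(1−ρ)(1−ρ^(K+1))]
Numerator: 0.3454·(1 − 4·0.041194 + 3·0.014227) = 0.303198
Denominator: (0.6546)·(0.985773) = 0.645321
L = 0.303198/0.645321 = 0.4698

Final: 0.4698


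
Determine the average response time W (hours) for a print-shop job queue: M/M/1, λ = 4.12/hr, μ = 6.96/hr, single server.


W = 1/(μ−λ) = 1/(6.96 − 4.12) = 1/2.84 = 0.3521 hr

Final: 0.3521 hr


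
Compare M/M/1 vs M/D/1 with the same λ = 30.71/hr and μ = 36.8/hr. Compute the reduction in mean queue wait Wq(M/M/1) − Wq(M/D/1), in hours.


ρ = 30.71/36.8 = 0.8345
Wq(M/M/1) = ρ/(μ−λ) = 0.8345/6.09 = 0.13703 hr
Wq(M/D/1) = ρ/(2(μ−λ)) = 0.06851 hr
Savings = 0.13703 − 0.06851 = 0.06851 hr

Final: 0.06851 hr


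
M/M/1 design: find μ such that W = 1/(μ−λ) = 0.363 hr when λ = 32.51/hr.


W = 1/(μ−λ) ⇒ μ − λ = 1/W = 1/0.363 = 2.7548
μ = λ + 1/W = 32.51 + 2.7548 = 35.2648 per hr

Final: 35.2648 /hr


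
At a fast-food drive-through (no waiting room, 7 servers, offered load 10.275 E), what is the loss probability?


B(c,a) = (a^c/c!) / Σ_{k=0}^{c} a^k/k!
a^7/7! = 2399.066450
Σ terms (k=0..7): 1.00000 + 10.27500 + 52.78781 + 180.79826 + 464.42552 + 954.39445 + 1634.40050 + 2399.06645 = 5697.148000
B = 2399.066450/5697.148000 = 0.421100

Final: 0.421100


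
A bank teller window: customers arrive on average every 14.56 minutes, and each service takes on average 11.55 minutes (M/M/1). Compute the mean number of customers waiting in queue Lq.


λ = 60/14.56 = 4.1209 /hr
μ = 60/11.55 = 5.1948 /hr
ρ = λ/μ = 4.1209/5.1948 = 0.7933
Lq = ρ²/(1−ρ) = 0.6293/0.2067 = 3.0439

Final: 3.0439


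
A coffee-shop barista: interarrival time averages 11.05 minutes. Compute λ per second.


λ = 1/(interarrival time) in consistent units.
1 second = 0.0166667 min, so λ = 0.0166667/11.05 = 0.001508 per second

Final: 0.001508 /sec


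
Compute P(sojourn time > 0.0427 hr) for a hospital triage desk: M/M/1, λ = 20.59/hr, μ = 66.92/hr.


W ~ Exponential(μ−λ) for M/M/1.
μ − λ = 66.92 − 20.59 = 46.3300
P(W > t) = e^{−(μ−λ)t} = e^{−1.9783} = 0.138305

Final: 0.138305


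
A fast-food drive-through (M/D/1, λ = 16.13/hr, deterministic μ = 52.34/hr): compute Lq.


ρ = 16.13/52.34 = 0.3082
M/D/1: Lq = ρ²/(2(1−ρ)) = 0.09497/(2·0.6918) = 0.06864

Final: 0.06864


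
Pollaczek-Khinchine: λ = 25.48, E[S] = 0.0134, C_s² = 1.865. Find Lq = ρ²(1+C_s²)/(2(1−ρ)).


ρ = λ·E[S] = 25.48·0.0134 = 0.3414
Lq = ρ²(1+C_s²)/(2(1−ρ)) = 0.1166·(1+1.865)/(2·0.6586)
= 0.1166·2.8650/1.3171 = 0.25357

Final: 0.25357


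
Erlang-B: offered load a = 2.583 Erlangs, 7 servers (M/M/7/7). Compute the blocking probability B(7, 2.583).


B(c,a) = (a^c/c!) / Σ_{k=0}^{c} a^k/k!
a^7/7! = 0.152209
Σ terms (k=0..7): 1.00000 + 2.58300 + 3.33594 + 2.87225 + 1.85475 + 0.95817 + 0.41249 + 0.15221 = 13.168813
B = 0.152209/13.168813 = 0.011558

Final: 0.011558


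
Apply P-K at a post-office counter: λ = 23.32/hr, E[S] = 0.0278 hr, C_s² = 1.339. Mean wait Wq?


ρ = λ·E[S] = 23.32·0.0278 = 0.6483
E[S²] = E[S]²(1+C_s²) = 0.0278²·(1+1.339) = 0.001808
Wq = λ·E[S²]/(2(1−ρ)) = 23.32·0.001808/(2·0.3517) = 0.05993 hr

Final: 0.05993 hr


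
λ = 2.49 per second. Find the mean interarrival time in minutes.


Mean interarrival time = 1/λ = 1/2.49 second = 0.40161 second
In minutes: 0.40161 × 0.0166667 = 0.006693 min

Final: 0.006693 min


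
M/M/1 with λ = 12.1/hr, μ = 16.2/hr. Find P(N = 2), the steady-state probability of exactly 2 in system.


ρ = 12.1/16.2 = 0.7469
P_n = (1−ρ)·ρ^n = (1 − 0.7469)·0.7469^2 = 0.2531·0.557880 = 0.141192

Final: 0.141192


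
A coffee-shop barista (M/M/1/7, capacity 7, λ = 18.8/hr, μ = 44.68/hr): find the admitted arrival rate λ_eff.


ρ = 0.4208; P_K = (1−ρ)ρ^7/(1−ρ^8) = 0.001354
λ_eff = λ(1 − P_K) = 18.8·(1 − 0.001354) = 18.8·0.998646 = 18.7745 /hr

Final: 18.7745 /hr


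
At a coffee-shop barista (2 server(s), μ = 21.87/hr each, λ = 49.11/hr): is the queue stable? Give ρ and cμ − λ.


Total capacity cμ = 2·21.87 = 43.74/hr
ρ = λ/(cμ) = 49.11/43.74 = 1.1228
Stable ⇔ ρ < 1: NO
Spare capacity = cμ − λ = 43.74 − 49.11 = -5.37/hr

Final: ρ = 1.1228; unstable; margin = -5.37/hr


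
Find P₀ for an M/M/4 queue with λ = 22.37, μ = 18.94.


a = λ/μ = 22.37/18.94 = 1.1811; ρ = a/c = 0.2953
Σ_{k=0}^{3} a^k/k! (terms k=0..3) = 1.00000 + 1.18110 + 0.69750 + 0.27460 = 3.15320
Tail: a^4/(4!(1−ρ)) = 1.94601/(24·0.7047) = 0.11506
P₀ = 1/(3.15320 + 0.11506) = 1/3.26826 = 0.305974

Final: 0.305974


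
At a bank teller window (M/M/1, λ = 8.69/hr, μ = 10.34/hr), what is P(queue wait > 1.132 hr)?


ρ = 8.69/10.34 = 0.8404
P(Wq > t) = ρ·e^{−(μ−λ)t} = 0.8404·e^{−1.8678}
= 0.8404·0.154463 = 0.129815

Final: 0.129815


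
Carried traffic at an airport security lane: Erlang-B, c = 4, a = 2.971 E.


B(4,2.971) = 0.202879 (Erlang-B)
Carried load = a(1 − B) = 2.971·(1 − 0.202879) = 2.971·0.797121 = 2.3682 E

Final: 2.3682 Erlangs


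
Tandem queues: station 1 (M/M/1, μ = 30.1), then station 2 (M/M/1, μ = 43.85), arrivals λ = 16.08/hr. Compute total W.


Each node sees arrival rate λ = 16.08/hr (tandem ⇒ throughput preserved).
W₁ = 1/(μ₁−λ) = 1/(30.1−16.08) = 0.07133 hr
W₂ = 1/(μ₂−λ) = 1/(43.85−16.08) = 0.03601 hr
W_total = W₁ + W₂ = 0.07133 + 0.03601 = 0.10734 hr

Final: 0.10734 hr


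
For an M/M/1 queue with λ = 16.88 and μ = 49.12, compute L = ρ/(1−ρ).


ρ = λ/μ = 16.88/49.12 = 0.3436
L = ρ/(1−ρ) = 0.3436/(1 − 0.3436) = 0.3436/0.6564 = 0.5236

Final: 0.5236


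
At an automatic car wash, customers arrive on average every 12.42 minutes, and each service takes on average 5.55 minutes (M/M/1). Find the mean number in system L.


λ = 60/12.42 = 4.8309 /hr
μ = 60/5.55 = 10.8108 /hr
ρ = λ/μ = 4.8309/10.8108 = 0.4469
L = ρ/(1−ρ) = 0.4469/0.5531 = 0.8079

Final: 0.8079


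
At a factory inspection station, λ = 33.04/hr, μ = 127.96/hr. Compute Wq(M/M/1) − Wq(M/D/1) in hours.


ρ = 33.04/127.96 = 0.2582
Wq(M/M/1) = ρ/(μ−λ) = 0.2582/94.92 = 0.002720 hr
Wq(M/D/1) = ρ/(2(μ−λ)) = 0.001360 hr
Savings = 0.002720 − 0.001360 = 0.001360 hr

Final: 0.001360 hr


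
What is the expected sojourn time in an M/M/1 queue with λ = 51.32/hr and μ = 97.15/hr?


W = 1/(μ−λ) = 1/(97.15 − 51.32) = 1/45.83 = 0.02182 hr

Final: 0.02182 hr


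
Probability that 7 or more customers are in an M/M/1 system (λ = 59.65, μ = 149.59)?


ρ = 59.65/149.59 = 0.3988
P(N ≥ n) = ρ^n = 0.3988^7 = 0.001603

Final: 0.001603


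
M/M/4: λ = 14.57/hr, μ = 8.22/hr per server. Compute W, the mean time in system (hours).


a = 1.7725; ρ = 0.4431; P₀ = 0.166387
Lq = P₀·a^c·ρ/(c!(1−ρ)²) = 0.09779
Wq = Lq/λ = 0.09779/14.57 = 0.006711 hr
W = Wq + 1/μ = 0.006711 + 0.12165 = 0.12837 hr

Final: 0.12837 hr


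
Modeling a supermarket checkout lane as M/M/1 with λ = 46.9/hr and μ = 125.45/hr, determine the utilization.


ρ = λ/μ = 46.9/125.45 = 0.3739

Final: 0.3739


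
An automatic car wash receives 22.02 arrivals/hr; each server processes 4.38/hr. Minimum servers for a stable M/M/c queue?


Stability requires cμ > λ ⇔ c > λ/μ.
λ/μ = 22.02/4.38 = 5.0274
Minimum integer c = ⌊5.0274⌋ + 1 = 6
Check: 6·4.38 = 26.28 > 22.02, while 5·4.38 = 21.90 ≤ 22.02

Final: 6 servers


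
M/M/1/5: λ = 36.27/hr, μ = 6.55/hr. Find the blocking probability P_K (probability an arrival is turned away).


ρ = λ/μ = 36.27/6.55 = 5.5374
P_K = (1−ρ)ρ^K/(1−ρ^(K+1)) = (-4.5374·5206.325035)/(1 − 28829.528093)
= -23623.203058/-28828.528093 = 0.819438

Final: 0.819438


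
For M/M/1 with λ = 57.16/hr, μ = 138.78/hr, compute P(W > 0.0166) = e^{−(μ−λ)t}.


W ~ Exponential(μ−λ) for M/M/1.
μ − λ = 138.78 − 57.16 = 81.6200
P(W > t) = e^{−(μ−λ)t} = e^{−1.3549} = 0.257975

Final: 0.257975


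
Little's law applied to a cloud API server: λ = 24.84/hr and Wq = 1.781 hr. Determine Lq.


Lq = λWq = 24.84·1.781 = 44.2400

Final: 44.2400


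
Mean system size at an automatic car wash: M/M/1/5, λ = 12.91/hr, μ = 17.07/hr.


ρ = 12.91/17.07 = 0.7563
L = ρ[1 − (K+1)ρ^K + Kρ^(K+1)] / [(1−ρ)(1−ρ^(K+1))]
Numerator: 0.7563·(1 − 6·0.247436 + 5·0.187136) = 0.341135
Denominator: (0.2437)·(0.812864) = 0.198097
L = 0.341135/0.198097 = 1.7221

Final: 1.7221


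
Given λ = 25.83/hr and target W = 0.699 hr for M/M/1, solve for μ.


W = 1/(μ−λ) ⇒ μ − λ = 1/W = 1/0.699 = 1.4306
μ = λ + 1/W = 25.83 + 1.4306 = 27.2606 per hr

Final: 27.2606 /hr


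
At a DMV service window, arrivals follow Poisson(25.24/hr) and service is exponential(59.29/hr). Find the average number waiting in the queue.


ρ = 25.24/59.29 = 0.4257
Lq = ρ²/(1−ρ) = 0.1812/0.5743 = 0.3156

Final: 0.3156


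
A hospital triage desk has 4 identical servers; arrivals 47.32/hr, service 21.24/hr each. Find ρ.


ρ = λ/(cμ) = 47.32/(4·21.24) = 47.32/84.96 = 0.5570

Final: 0.5570


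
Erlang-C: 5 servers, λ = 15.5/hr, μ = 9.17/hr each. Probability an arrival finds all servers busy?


a = λ/μ = 1.6903; ρ = a/5 = 0.3381
P₀ = 0.183906 (from M/M/c formula)
C(c,a) = [a^c/(c!(1−ρ))]·P₀ = [13.79786/(120·0.6619)]·0.183906
= 0.17370·0.183906 = 0.031945

Final: 0.031945


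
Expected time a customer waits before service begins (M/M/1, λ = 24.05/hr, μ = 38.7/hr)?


ρ = 24.05/38.7 = 0.6214
Wq = ρ/(μ−λ) = 0.6214/(38.7 − 24.05) = 0.6214/14.65 = 0.04242 hr

Final: 0.04242 hr


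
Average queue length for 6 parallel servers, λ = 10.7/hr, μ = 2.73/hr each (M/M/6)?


a = λ/μ = 3.9194; ρ = a/6 = 0.6532
P₀ = 0.018283
Lq = P₀·a^c·ρ / (c!·(1−ρ)²) = 0.018283·3625.15670·0.6532/(720·0.12025)
= 0.50009

Final: 0.50009


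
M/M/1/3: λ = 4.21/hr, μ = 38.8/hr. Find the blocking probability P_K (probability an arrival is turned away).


ρ = λ/μ = 4.21/38.8 = 0.1085
P_K = (1−ρ)ρ^K/(1−ρ^(K+1)) = (0.8915·0.001277)/(1 − 0.0001386)
= 0.001139/0.999861 = 0.001139

Final: 0.001139


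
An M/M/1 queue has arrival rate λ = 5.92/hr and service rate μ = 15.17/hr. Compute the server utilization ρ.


ρ = λ/μ = 5.92/15.17 = 0.3902

Final: 0.3902


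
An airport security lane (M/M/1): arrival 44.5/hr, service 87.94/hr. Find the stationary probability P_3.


ρ = 44.5/87.94 = 0.5060
P_n = (1−ρ)·ρ^n = (1 − 0.5060)·0.5060^3 = 0.4940·0.129575 = 0.064006

Final: 0.064006


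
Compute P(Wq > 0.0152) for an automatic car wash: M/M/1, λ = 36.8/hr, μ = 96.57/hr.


ρ = 36.8/96.57 = 0.3811
P(Wq > t) = ρ·e^{−(μ−λ)t} = 0.3811·e^{−0.9085}
= 0.3811·0.403127 = 0.153620

Final: 0.153620


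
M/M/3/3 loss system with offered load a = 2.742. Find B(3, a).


B(c,a) = (a^c/c!) / Σ_{k=0}^{c} a^k/k!
a^3/3! = 3.435984
Σ terms (k=0..3): 1.00000 + 2.74200 + 3.75928 + 3.43598 = 10.937266
B = 3.435984/10.937266 = 0.314154

Final: 0.314154


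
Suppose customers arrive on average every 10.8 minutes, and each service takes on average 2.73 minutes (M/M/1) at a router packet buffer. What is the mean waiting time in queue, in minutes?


λ = 60/10.8 = 5.5556 /hr
μ = 60/2.73 = 21.9780 /hr
ρ = λ/μ = 5.5556/21.9780 = 0.2528
Wq = ρ/(μ−λ) = 0.2528/(21.9780−5.5556) = 0.01539 hr
In minutes: 0.01539·60 = 0.9235 min

Final: 0.9235 min
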